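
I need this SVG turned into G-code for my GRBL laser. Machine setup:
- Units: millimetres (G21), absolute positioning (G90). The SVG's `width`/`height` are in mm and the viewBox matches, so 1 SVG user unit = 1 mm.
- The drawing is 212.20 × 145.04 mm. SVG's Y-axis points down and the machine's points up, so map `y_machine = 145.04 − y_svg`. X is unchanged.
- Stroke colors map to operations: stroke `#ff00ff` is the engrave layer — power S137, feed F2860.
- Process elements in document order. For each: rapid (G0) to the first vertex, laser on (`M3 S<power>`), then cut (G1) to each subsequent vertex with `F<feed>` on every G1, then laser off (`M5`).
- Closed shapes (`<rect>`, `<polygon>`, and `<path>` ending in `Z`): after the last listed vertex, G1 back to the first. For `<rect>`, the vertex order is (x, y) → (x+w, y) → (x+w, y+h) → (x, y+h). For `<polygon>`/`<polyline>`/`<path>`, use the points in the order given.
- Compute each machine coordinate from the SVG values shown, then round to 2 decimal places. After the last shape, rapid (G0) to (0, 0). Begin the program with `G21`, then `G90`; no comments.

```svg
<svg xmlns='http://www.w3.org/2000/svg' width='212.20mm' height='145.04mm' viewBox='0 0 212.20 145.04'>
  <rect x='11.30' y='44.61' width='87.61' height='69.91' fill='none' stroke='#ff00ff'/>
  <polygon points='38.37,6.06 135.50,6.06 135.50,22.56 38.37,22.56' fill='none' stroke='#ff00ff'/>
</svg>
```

viewBox `0 0 212.20 145.04` with mm width/height → 1 unit = 1 mm. Flip: y_m = 145.04 − y_svg.

**Shape 1** — `<rect>` rectangle, stroke `#ff00ff` → engrave (S137, F2860). Machine vertices: (11.30,100.43) → (98.91,100.43) → (98.91,30.52) → (11.30,30.52) → (11.30,100.43). Closed: final G1 returns to the first vertex.

**Shape 2** — `<polygon>` rectangle, stroke `#ff00ff` → engrave (S137, F2860). Machine vertices: (38.37,138.98) → (135.50,138.98) → (135.50,122.48) → (38.37,122.48) → (38.37,138.98). Closed: final G1 returns to the first vertex.

G21
G90
G0 X11.30 Y100.43
M3 S137
G1 X98.91 Y100.43 F2860
G1 X98.91 Y30.52 F2860
G1 X11.30 Y30.52 F2860
G1 X11.30 Y100.43 F2860
M5
G0 X38.37 Y138.98
M3 S137
G1 X135.50 Y138.98 F2860
G1 X135.50 Y122.48 F2860
G1 X38.37 Y122.48 F2860
G1 X38.37 Y138.98 F2860
M5
G0 X0.00 Y0.00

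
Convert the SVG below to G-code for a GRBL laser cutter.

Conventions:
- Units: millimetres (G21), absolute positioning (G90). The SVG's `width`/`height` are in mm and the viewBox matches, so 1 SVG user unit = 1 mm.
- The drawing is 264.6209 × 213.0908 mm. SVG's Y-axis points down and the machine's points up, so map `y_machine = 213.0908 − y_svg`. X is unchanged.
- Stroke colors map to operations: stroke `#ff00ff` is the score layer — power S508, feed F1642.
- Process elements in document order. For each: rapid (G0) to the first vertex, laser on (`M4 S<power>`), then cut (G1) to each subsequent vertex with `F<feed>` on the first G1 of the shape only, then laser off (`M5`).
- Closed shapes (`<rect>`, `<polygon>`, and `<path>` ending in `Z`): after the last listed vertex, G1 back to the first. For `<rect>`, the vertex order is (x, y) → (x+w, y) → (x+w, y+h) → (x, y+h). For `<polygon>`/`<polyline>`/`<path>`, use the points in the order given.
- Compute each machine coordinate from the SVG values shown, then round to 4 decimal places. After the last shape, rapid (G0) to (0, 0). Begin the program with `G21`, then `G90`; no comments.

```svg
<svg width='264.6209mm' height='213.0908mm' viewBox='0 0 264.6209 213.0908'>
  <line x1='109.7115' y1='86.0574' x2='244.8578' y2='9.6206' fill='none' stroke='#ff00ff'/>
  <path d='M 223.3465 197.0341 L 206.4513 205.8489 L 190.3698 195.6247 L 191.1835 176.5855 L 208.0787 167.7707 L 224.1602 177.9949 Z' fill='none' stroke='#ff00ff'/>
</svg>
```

viewBox `0 0 264.6209 213.0908` with mm width/height → 1 unit = 1 mm. Flip: y_m = 213.0908 − y_svg.

**Shape 1** — `<line>` line segment, stroke `#ff00ff` → score (S508, F1642). Machine vertices: (109.7115,127.0334) → (244.8578,203.4702). Open path.

**Shape 2** — `<path>` regular polygon, stroke `#ff00ff` → score (S508, F1642). Machine vertices: (223.3465,16.0567) → (206.4513,7.2419) → (190.3698,17.4661) → (191.1835,36.5053) → (208.0787,45.3201) → (224.1602,35.0959) → (223.3465,16.0567). Closed: final G1 returns to the first vertex.

G21
G90
G0 X109.7115 Y127.0334
M4 S508
G1 X244.8578 Y203.4702 F1642
M5
G0 X223.3465 Y16.0567
M4 S508
G1 X206.4513 Y7.2419 F1642
G1 X190.3698 Y17.4661
G1 X191.1835 Y36.5053
G1 X208.0787 Y45.3201
G1 X224.1602 Y35.0959
G1 X223.3465 Y16.0567
M5
G0 X0.0000 Y0.0000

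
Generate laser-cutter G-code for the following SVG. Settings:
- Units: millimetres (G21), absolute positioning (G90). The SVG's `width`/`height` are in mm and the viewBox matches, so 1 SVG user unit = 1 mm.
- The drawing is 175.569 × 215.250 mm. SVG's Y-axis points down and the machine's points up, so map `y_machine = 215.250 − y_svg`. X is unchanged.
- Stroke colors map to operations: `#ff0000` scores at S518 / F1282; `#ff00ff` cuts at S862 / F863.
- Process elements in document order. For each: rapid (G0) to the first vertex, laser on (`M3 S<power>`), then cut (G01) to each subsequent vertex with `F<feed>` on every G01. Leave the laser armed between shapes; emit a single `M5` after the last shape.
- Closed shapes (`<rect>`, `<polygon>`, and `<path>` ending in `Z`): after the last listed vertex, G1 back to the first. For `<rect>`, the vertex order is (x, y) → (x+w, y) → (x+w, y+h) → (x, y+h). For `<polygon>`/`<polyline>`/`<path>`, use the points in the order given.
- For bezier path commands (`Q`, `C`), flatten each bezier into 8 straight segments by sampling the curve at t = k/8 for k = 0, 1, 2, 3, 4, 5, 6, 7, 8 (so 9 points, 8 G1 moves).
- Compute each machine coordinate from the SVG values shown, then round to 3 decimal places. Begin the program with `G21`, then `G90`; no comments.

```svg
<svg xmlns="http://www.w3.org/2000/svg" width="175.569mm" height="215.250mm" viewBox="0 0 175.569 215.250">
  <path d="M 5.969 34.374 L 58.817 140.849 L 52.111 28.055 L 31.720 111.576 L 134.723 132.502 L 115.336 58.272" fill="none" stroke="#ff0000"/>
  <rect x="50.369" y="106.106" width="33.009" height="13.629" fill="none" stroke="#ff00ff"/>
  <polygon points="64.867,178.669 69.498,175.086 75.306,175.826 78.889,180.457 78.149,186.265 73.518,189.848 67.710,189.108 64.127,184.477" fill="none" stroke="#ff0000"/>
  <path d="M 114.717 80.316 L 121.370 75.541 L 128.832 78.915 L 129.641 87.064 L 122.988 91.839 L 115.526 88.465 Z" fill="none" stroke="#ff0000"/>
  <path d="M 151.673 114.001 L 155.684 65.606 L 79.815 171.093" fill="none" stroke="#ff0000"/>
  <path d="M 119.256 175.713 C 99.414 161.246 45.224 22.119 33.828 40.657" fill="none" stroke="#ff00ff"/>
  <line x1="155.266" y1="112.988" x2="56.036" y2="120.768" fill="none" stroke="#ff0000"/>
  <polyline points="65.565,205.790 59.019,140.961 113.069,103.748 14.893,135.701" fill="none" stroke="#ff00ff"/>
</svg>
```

G21
G90
G0 X5.969 Y180.876
M3 S518
G01 X58.817 Y74.401 F1282
G01 X52.111 Y187.195 F1282
G01 X31.720 Y103.674 F1282
G01 X134.723 Y82.748 F1282
G01 X115.336 Y156.978 F1282
G0 X50.369 Y109.144
M3 S862
G01 X83.378 Y109.144 F863
G01 X83.378 Y95.515 F863
G01 X50.369 Y95.515 F863
G01 X50.369 Y109.144 F863
G0 X64.867 Y36.581
M3 S518
G01 X69.498 Y40.164 F1282
G01 X75.306 Y39.424 F1282
G01 X78.889 Y34.793 F1282
G01 X78.149 Y28.985 F1282
G01 X73.518 Y25.402 F1282
G01 X67.710 Y26.142 F1282
G01 X64.127 Y30.773 F1282
G01 X64.867 Y36.581 F1282
G0 X114.717 Y134.934
M3 S518
G01 X121.370 Y139.709 F1282
G01 X128.832 Y136.335 F1282
G01 X129.641 Y128.186 F1282
G01 X122.988 Y123.411 F1282
G01 X115.526 Y126.785 F1282
G01 X114.717 Y134.934 F1282
G0 X151.673 Y101.249
M3 S518
G01 X155.684 Y149.644 F1282
G01 X79.815 Y44.157 F1282
G0 X119.256 Y39.537
M3 S862
G01 X110.356 Y50.254 F863
G01 X99.140 Y69.350 F863
G01 X86.511 Y93.515 F863
G01 X73.375 Y119.442 F863
G01 X60.634 Y143.822 F863
G01 X49.194 Y163.346 F863
G01 X39.957 Y174.706 F863
G01 X33.828 Y174.593 F863
G0 X155.266 Y102.262
M3 S518
G01 X56.036 Y94.482 F1282
G0 X65.565 Y9.460
M3 S862
G01 X59.019 Y74.289 F863
G01 X113.069 Y111.502 F863
G01 X14.893 Y79.549 F863
M5

1 u = 1 mm; y_m = 215.250 − y.

[1] `<path>` open polyline, #ff0000→score S518 F1282: (5.969,180.876) → (58.817,74.401) → (52.111,187.195) → (31.720,103.674) → (134.723,82.748) → (115.336,156.978)

[2] `<rect>` rectangle, #ff00ff→cut S862 F863: (50.369,109.144) → (83.378,109.144) → (83.378,95.515) → (50.369,95.515) → (50.369,109.144) (closed)

[3] `<polygon>` regular polygon, #ff0000→score S518 F1282: (64.867,36.581) → (69.498,40.164) → (75.306,39.424) → (78.889,34.793) → (78.149,28.985) → (73.518,25.402) → (67.710,26.142) → (64.127,30.773) → (64.867,36.581) (closed)

[4] `<path>` regular polygon, #ff0000→score S518 F1282: (114.717,134.934) → (121.370,139.709) → (128.832,136.335) → (129.641,128.186) → (122.988,123.411) → (115.526,126.785) → (114.717,134.934) (closed)

[5] `<path>` open polyline, #ff0000→score S518 F1282: (151.673,101.249) → (155.684,149.644) → (79.815,44.157)

[6] `<path>` cubic bezier, #ff00ff→cut S862 F863: (119.256,39.537) → (110.356,50.254) → (99.140,69.350) → (86.511,93.515) → (73.375,119.442) → (60.634,143.822) → (49.194,163.346) → (39.957,174.706) → (33.828,174.593)

[7] `<line>` line segment, #ff0000→score S518 F1282: (155.266,102.262) → (56.036,94.482)

[8] `<polyline>` open polyline, #ff00ff→cut S862 F863: (65.565,9.460) → (59.019,74.289) → (113.069,111.502) → (14.893,79.549)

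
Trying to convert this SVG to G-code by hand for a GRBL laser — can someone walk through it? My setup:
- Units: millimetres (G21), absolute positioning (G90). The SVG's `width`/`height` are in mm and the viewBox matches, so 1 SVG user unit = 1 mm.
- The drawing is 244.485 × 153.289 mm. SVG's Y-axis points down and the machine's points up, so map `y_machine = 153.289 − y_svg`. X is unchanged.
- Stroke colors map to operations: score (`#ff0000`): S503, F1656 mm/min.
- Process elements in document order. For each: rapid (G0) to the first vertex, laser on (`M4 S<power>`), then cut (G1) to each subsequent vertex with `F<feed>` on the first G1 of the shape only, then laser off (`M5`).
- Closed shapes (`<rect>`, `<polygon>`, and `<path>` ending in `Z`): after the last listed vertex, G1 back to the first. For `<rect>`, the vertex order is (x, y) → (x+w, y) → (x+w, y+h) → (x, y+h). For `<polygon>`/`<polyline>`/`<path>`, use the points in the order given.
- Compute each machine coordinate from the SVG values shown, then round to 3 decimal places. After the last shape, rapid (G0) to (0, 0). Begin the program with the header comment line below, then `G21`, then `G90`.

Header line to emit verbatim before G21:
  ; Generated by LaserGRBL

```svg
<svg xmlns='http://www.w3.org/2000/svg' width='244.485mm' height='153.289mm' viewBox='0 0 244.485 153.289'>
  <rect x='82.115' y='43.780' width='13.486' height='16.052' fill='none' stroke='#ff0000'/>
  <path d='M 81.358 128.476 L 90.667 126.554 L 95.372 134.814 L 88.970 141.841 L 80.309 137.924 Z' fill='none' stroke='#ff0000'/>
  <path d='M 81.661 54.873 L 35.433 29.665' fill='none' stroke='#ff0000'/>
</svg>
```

; Generated by LaserGRBL
G21
G90
G0 X82.115 Y109.509
M4 S503
G1 X95.601 Y109.509 F1656
G1 X95.601 Y93.457
G1 X82.115 Y93.457
G1 X82.115 Y109.509
M5
G0 X81.358 Y24.813
M4 S503
G1 X90.667 Y26.735 F1656
G1 X95.372 Y18.475
G1 X88.970 Y11.448
G1 X80.309 Y15.365
G1 X81.358 Y24.813
M5
G0 X81.661 Y98.416
M4 S503
G1 X35.433 Y123.624 F1656
M5
G0 X0.000 Y0.000

viewBox `0 0 244.485 153.289` with mm width/height → 1 unit = 1 mm. Flip: y_m = 153.289 − y_svg.

**Shape 1** — `<rect>` rectangle, stroke `#ff0000` → score (S503, F1656). Machine vertices: (82.115,109.509) → (95.601,109.509) → (95.601,93.457) → (82.115,93.457) → (82.115,109.509). Closed: final G1 returns to the first vertex.

**Shape 2** — `<path>` regular polygon, stroke `#ff0000` → score (S503, F1656). Machine vertices: (81.358,24.813) → (90.667,26.735) → (95.372,18.475) → (88.970,11.448) → (80.309,15.365) → (81.358,24.813). Closed: final G1 returns to the first vertex.

**Shape 3** — `<path>` line segment, stroke `#ff0000` → score (S503, F1656). Machine vertices: (81.661,98.416) → (35.433,123.624). Open path.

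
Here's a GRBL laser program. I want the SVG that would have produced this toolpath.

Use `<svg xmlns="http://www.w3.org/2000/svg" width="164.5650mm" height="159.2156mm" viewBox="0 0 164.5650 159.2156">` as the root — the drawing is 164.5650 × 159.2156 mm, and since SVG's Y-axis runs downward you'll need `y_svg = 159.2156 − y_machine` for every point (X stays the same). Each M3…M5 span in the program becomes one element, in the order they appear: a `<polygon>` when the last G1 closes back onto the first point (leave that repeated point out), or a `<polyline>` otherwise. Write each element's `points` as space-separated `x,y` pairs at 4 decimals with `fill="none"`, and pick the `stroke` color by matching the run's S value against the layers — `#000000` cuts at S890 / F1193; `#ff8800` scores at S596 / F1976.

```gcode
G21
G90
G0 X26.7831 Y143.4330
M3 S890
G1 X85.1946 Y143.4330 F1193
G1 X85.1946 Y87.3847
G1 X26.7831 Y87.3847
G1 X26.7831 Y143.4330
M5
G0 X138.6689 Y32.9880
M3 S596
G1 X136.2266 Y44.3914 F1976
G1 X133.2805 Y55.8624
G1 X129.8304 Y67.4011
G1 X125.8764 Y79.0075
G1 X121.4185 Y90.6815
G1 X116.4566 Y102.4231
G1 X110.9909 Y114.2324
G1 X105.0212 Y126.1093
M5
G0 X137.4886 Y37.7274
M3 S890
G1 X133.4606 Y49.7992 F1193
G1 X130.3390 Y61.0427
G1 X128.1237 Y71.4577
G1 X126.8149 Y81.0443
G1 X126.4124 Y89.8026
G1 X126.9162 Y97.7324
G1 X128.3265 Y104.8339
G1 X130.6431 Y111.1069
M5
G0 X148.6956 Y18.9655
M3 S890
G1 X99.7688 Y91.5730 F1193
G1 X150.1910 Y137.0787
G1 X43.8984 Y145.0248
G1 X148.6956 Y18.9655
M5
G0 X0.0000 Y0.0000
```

Machine Y-up, SVG Y-down with viewBox height 159.2156, so y_svg = 159.2156 − y_machine; X carries over.

Run 1: the run's S890 means `#000000` (cut). The run returns to its start, so emit a `<polygon>` with points (Y-flipped): 26.7831,15.7826 85.1946,15.7826 85.1946,71.8309 26.7831,71.8309.

Run 2: the run's S596 means `#ff8800` (score). The run is open, so emit a `<polyline>` with points (Y-flipped): 138.6689,126.2276 136.2266,114.8242 133.2805,103.3532 129.8304,91.8145 125.8764,80.2081 121.4185,68.5341 116.4566,56.7925 110.9909,44.9832 105.0212,33.1063.

Run 3: the run's S890 means `#000000` (cut). The run is open, so emit a `<polyline>` with points (Y-flipped): 137.4886,121.4882 133.4606,109.4164 130.3390,98.1729 128.1237,87.7579 126.8149,78.1713 126.4124,69.4130 126.9162,61.4832 128.3265,54.3817 130.6431,48.1087.

Run 4: the run's S890 means `#000000` (cut). The run returns to its start, so emit a `<polygon>` with points (Y-flipped): 148.6956,140.2501 99.7688,67.6426 150.1910,22.1369 43.8984,14.1908.

<svg xmlns="http://www.w3.org/2000/svg" width="164.5650mm" height="159.2156mm" viewBox="0 0 164.5650 159.2156">
  <polygon points="26.7831,15.7826 85.1946,15.7826 85.1946,71.8309 26.7831,71.8309" fill="none" stroke="#000000"/>
  <polyline points="138.6689,126.2276 136.2266,114.8242 133.2805,103.3532 129.8304,91.8145 125.8764,80.2081 121.4185,68.5341 116.4566,56.7925 110.9909,44.9832 105.0212,33.1063" fill="none" stroke="#ff8800"/>
  <polyline points="137.4886,121.4882 133.4606,109.4164 130.3390,98.1729 128.1237,87.7579 126.8149,78.1713 126.4124,69.4130 126.9162,61.4832 128.3265,54.3817 130.6431,48.1087" fill="none" stroke="#000000"/>
  <polygon points="148.6956,140.2501 99.7688,67.6426 150.1910,22.1369 43.8984,14.1908" fill="none" stroke="#000000"/>
</svg>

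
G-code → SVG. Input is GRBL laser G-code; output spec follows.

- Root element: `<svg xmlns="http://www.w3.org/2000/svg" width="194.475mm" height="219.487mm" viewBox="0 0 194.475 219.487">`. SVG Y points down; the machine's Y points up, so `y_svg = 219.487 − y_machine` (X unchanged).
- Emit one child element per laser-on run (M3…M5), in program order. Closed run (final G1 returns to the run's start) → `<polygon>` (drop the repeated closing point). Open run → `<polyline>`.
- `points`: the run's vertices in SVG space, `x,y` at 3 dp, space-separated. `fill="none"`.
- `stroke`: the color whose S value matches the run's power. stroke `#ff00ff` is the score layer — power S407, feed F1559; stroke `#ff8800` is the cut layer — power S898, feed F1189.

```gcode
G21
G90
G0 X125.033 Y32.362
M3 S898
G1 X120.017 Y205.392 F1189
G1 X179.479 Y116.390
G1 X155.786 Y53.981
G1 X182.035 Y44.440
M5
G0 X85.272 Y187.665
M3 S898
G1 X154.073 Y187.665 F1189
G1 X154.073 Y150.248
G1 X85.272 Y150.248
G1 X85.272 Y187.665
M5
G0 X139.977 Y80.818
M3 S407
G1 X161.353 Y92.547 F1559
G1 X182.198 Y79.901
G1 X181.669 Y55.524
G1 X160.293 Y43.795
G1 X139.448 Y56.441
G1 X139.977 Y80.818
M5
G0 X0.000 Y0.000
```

y_svg = 219.487 − y_m.

[1] S898→`#ff8800` (cut); open run; points: 125.033,187.125 120.017,14.095 179.479,103.097 155.786,165.506 182.035,175.047

[2] S898→`#ff8800` (cut); closed run; points: 85.272,31.822 154.073,31.822 154.073,69.239 85.272,69.239

[3] S407→`#ff00ff` (score); closed run; points: 139.977,138.669 161.353,126.940 182.198,139.586 181.669,163.963 160.293,175.692 139.448,163.046

<svg xmlns="http://www.w3.org/2000/svg" width="194.475mm" height="219.487mm" viewBox="0 0 194.475 219.487">
  <polyline points="125.033,187.125 120.017,14.095 179.479,103.097 155.786,165.506 182.035,175.047" fill="none" stroke="#ff8800"/>
  <polygon points="85.272,31.822 154.073,31.822 154.073,69.239 85.272,69.239" fill="none" stroke="#ff8800"/>
  <polygon points="139.977,138.669 161.353,126.940 182.198,139.586 181.669,163.963 160.293,175.692 139.448,163.046" fill="none" stroke="#ff00ff"/>
</svg>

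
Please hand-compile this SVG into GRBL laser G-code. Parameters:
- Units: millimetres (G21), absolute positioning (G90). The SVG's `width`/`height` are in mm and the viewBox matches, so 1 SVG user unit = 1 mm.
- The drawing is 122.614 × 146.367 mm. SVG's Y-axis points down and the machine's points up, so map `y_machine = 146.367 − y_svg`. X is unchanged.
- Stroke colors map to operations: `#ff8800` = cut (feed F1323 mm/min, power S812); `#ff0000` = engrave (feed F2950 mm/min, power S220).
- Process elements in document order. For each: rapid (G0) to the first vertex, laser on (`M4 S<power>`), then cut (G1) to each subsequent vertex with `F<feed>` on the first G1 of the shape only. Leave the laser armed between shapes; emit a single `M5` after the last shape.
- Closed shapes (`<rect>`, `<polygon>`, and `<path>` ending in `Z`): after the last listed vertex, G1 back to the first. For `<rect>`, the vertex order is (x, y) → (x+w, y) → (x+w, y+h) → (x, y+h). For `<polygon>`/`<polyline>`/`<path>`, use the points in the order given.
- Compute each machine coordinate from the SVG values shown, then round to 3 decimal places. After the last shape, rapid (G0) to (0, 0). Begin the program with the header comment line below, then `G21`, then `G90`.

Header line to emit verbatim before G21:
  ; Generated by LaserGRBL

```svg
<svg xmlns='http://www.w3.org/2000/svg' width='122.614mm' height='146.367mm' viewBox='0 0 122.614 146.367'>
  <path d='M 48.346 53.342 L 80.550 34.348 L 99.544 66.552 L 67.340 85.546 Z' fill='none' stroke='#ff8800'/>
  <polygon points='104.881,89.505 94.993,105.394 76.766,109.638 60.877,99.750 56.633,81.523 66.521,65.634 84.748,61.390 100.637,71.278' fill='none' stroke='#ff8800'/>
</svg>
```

; Generated by LaserGRBL
G21
G90
G0 X48.346 Y93.025
M4 S812
G1 X80.550 Y112.019 F1323
G1 X99.544 Y79.815
G1 X67.340 Y60.821
G1 X48.346 Y93.025
G0 X104.881 Y56.862
M4 S812
G1 X94.993 Y40.973 F1323
G1 X76.766 Y36.729
G1 X60.877 Y46.617
G1 X56.633 Y64.844
G1 X66.521 Y80.733
G1 X84.748 Y84.977
G1 X100.637 Y75.089
G1 X104.881 Y56.862
M5
G0 X0.000 Y0.000

viewBox `0 0 122.614 146.367` with mm width/height → 1 unit = 1 mm. Flip: y_m = 146.367 − y_svg.

**Shape 1** — `<path>` regular polygon, stroke `#ff8800` → cut (S812, F1323). Machine vertices: (48.346,93.025) → (80.550,112.019) → (99.544,79.815) → (67.340,60.821) → (48.346,93.025). Closed: final G1 returns to the first vertex.

**Shape 2** — `<polygon>` regular polygon, stroke `#ff8800` → cut (S812, F1323). Machine vertices: (104.881,56.862) → (94.993,40.973) → (76.766,36.729) → (60.877,46.617) → (56.633,64.844) → (66.521,80.733) → (84.748,84.977) → (100.637,75.089) → (104.881,56.862). Closed: final G1 returns to the first vertex.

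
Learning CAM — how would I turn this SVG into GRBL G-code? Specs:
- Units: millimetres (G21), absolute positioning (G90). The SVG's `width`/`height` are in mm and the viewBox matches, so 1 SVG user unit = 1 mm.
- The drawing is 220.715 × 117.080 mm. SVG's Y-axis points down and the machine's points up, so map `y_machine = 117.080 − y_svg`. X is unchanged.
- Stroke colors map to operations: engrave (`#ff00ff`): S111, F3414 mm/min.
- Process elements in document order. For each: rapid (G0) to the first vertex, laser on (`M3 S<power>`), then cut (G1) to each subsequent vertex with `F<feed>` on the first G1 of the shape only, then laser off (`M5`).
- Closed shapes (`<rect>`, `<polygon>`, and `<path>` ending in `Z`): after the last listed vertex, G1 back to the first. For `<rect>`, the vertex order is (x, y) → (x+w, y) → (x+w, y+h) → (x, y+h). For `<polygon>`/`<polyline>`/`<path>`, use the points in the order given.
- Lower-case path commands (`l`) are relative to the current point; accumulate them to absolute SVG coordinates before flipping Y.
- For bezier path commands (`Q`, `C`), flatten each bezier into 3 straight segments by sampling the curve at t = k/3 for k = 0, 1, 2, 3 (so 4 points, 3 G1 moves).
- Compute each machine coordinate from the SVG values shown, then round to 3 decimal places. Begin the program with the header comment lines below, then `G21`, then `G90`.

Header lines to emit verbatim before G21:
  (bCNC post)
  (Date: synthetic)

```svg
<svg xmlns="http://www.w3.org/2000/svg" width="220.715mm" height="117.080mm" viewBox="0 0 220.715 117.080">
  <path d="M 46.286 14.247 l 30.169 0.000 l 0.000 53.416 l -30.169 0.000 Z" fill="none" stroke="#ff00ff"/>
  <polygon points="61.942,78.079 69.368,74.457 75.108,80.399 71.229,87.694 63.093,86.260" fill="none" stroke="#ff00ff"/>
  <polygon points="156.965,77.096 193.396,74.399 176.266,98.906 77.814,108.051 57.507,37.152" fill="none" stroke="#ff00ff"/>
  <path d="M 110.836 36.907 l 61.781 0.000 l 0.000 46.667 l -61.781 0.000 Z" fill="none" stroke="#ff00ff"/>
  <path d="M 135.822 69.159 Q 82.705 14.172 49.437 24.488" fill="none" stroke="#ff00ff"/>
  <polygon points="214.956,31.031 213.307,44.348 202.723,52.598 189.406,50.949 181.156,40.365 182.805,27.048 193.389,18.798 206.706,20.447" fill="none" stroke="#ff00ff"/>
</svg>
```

(bCNC post)
(Date: synthetic)
G21
G90
G0 X46.286 Y102.833
M3 S111
G1 X76.455 Y102.833 F3414
G1 X76.455 Y49.417
G1 X46.286 Y49.417
G1 X46.286 Y102.833
M5
G0 X61.942 Y39.001
M3 S111
G1 X69.368 Y42.623 F3414
G1 X75.108 Y36.681
G1 X71.229 Y29.386
G1 X63.093 Y30.820
G1 X61.942 Y39.001
M5
G0 X156.965 Y39.984
M3 S111
G1 X193.396 Y42.681 F3414
G1 X176.266 Y18.174
G1 X77.814 Y9.029
G1 X57.507 Y79.928
G1 X156.965 Y39.984
M5
G0 X110.836 Y80.173
M3 S111
G1 X172.617 Y80.173 F3414
G1 X172.617 Y33.506
G1 X110.836 Y33.506
G1 X110.836 Y80.173
M5
G0 X135.822 Y47.921
M3 S111
G1 X102.616 Y77.323 F3414
G1 X73.821 Y92.213
G1 X49.437 Y92.592
M5
G0 X214.956 Y86.049
M3 S111
G1 X213.307 Y72.732 F3414
G1 X202.723 Y64.482
G1 X189.406 Y66.131
G1 X181.156 Y76.715
G1 X182.805 Y90.032
G1 X193.389 Y98.282
G1 X206.706 Y96.633
G1 X214.956 Y86.049
M5

1 u = 1 mm; y_m = 117.080 − y.

[1] `<path>` rectangle, #ff00ff→engrave S111 F3414: (46.286,102.833) → (76.455,102.833) → (76.455,49.417) → (46.286,49.417) → (46.286,102.833) (closed)

[2] `<polygon>` regular polygon, #ff00ff→engrave S111 F3414: (61.942,39.001) → (69.368,42.623) → (75.108,36.681) → (71.229,29.386) → (63.093,30.820) → (61.942,39.001) (closed)

[3] `<polygon>` closed polygon, #ff00ff→engrave S111 F3414: (156.965,39.984) → (193.396,42.681) → (176.266,18.174) → (77.814,9.029) → (57.507,79.928) → (156.965,39.984) (closed)

[4] `<path>` rectangle, #ff00ff→engrave S111 F3414: (110.836,80.173) → (172.617,80.173) → (172.617,33.506) → (110.836,33.506) → (110.836,80.173) (closed)

[5] `<path>` quadratic bezier, #ff00ff→engrave S111 F3414: (135.822,47.921) → (102.616,77.323) → (73.821,92.213) → (49.437,92.592)

[6] `<polygon>` regular polygon, #ff00ff→engrave S111 F3414: (214.956,86.049) → (213.307,72.732) → (202.723,64.482) → (189.406,66.131) → (181.156,76.715) → (182.805,90.032) → (193.389,98.282) → (206.706,96.633) → (214.956,86.049) (closed)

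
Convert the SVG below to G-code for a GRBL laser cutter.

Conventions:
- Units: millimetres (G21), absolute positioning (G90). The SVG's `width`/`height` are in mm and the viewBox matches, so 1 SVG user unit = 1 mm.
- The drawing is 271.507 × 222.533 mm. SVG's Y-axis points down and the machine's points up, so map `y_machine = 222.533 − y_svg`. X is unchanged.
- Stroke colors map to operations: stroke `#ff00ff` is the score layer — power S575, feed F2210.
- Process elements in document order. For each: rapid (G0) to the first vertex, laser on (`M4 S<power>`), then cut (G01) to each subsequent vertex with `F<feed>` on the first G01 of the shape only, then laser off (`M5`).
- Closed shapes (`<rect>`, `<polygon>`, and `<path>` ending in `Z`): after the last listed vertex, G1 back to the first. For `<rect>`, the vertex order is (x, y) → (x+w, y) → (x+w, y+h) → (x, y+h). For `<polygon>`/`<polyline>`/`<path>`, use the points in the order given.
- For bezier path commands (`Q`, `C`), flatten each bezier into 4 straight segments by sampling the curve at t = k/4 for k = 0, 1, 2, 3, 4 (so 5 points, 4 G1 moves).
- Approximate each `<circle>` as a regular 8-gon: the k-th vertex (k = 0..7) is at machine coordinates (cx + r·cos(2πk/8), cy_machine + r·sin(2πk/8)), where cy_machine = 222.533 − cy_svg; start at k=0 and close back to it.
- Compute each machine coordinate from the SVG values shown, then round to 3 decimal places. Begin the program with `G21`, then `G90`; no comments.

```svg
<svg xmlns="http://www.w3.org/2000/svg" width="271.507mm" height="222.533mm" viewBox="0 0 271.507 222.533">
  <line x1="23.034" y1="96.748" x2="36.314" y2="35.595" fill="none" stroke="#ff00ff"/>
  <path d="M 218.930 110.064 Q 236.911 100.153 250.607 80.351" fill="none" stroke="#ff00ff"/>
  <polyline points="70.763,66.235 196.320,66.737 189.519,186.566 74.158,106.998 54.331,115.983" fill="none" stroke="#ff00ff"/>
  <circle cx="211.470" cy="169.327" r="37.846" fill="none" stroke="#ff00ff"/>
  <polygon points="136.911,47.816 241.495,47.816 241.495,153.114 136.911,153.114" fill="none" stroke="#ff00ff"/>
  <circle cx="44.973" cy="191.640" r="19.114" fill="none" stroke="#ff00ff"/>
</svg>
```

viewBox `0 0 271.507 222.533` with mm width/height → 1 unit = 1 mm. Flip: y_m = 222.533 − y_svg.

**Shape 1** — `<line>` line segment, stroke `#ff00ff` → score (S575, F2210). Machine vertices: (23.034,125.785) → (36.314,186.938). Open path.

**Shape 2** — `<path>` quadratic bezier, stroke `#ff00ff` → score (S575, F2210). Control points (SVG): P0=(218.930,110.064), P1=(236.911,100.153), P2=(250.607,80.351); sampled at t=k/4. Machine vertices: (218.930,112.469) → (227.653,118.043) → (235.840,124.853) → (243.491,132.899) → (250.607,142.182). Open path.

**Shape 3** — `<polyline>` open polyline, stroke `#ff00ff` → score (S575, F2210). Machine vertices: (70.763,156.298) → (196.320,155.796) → (189.519,35.967) → (74.158,115.535) → (54.331,106.550). Open path.

**Shape 4** — `<circle>` circle, stroke `#ff00ff` → score (S575, F2210). Machine vertices: (249.316,53.206) → (238.231,79.967) → (211.470,91.052) → (184.709,79.967) → (173.624,53.206) → (184.709,26.445) → (211.470,15.360) → (238.231,26.445) → (249.316,53.206). Closed: final G1 returns to the first vertex.

**Shape 5** — `<polygon>` rectangle, stroke `#ff00ff` → score (S575, F2210). Machine vertices: (136.911,174.717) → (241.495,174.717) → (241.495,69.419) → (136.911,69.419) → (136.911,174.717). Closed: final G1 returns to the first vertex.

**Shape 6** — `<circle>` circle, stroke `#ff00ff` → score (S575, F2210). Machine vertices: (64.087,30.893) → (58.489,44.409) → (44.973,50.007) → (31.457,44.409) → (25.859,30.893) → (31.457,17.377) → (44.973,11.779) → (58.489,17.377) → (64.087,30.893). Closed: final G1 returns to the first vertex.

G21
G90
G0 X23.034 Y125.785
M4 S575
G01 X36.314 Y186.938 F2210
M5
G0 X218.930 Y112.469
M4 S575
G01 X227.653 Y118.043 F2210
G01 X235.840 Y124.853
G01 X243.491 Y132.899
G01 X250.607 Y142.182
M5
G0 X70.763 Y156.298
M4 S575
G01 X196.320 Y155.796 F2210
G01 X189.519 Y35.967
G01 X74.158 Y115.535
G01 X54.331 Y106.550
M5
G0 X249.316 Y53.206
M4 S575
G01 X238.231 Y79.967 F2210
G01 X211.470 Y91.052
G01 X184.709 Y79.967
G01 X173.624 Y53.206
G01 X184.709 Y26.445
G01 X211.470 Y15.360
G01 X238.231 Y26.445
G01 X249.316 Y53.206
M5
G0 X136.911 Y174.717
M4 S575
G01 X241.495 Y174.717 F2210
G01 X241.495 Y69.419
G01 X136.911 Y69.419
G01 X136.911 Y174.717
M5
G0 X64.087 Y30.893
M4 S575
G01 X58.489 Y44.409 F2210
G01 X44.973 Y50.007
G01 X31.457 Y44.409
G01 X25.859 Y30.893
G01 X31.457 Y17.377
G01 X44.973 Y11.779
G01 X58.489 Y17.377
G01 X64.087 Y30.893
M5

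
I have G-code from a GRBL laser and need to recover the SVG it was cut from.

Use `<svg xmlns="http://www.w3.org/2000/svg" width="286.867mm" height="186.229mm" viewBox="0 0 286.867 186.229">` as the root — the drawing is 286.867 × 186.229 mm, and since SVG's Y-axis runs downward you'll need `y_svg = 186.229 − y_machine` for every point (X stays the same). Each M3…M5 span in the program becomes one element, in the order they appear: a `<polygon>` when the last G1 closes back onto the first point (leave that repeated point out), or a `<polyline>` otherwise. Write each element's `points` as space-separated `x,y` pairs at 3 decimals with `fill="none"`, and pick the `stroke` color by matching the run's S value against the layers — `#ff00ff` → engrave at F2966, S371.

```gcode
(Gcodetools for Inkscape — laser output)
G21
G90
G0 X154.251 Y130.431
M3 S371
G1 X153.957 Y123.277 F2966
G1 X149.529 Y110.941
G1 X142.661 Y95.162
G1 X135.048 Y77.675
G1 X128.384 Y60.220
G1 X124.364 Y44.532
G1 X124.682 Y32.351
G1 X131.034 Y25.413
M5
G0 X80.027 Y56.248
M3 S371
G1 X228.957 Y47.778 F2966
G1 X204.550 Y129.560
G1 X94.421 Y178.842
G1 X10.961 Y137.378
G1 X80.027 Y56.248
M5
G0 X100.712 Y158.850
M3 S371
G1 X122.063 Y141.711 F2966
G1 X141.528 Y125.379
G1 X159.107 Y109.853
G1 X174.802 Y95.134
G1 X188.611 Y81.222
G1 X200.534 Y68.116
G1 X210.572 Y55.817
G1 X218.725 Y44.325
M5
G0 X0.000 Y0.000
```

y_svg = 186.229 − y_m. Every run uses S371, so all elements get stroke `#ff00ff` (engrave).

[1] open run; points: 154.251,55.798 153.957,62.952 149.529,75.288 142.661,91.067 135.048,108.554 128.384,126.009 124.364,141.697 124.682,153.878 131.034,160.816

[2] closed run; points: 80.027,129.981 228.957,138.451 204.550,56.669 94.421,7.387 10.961,48.851

[3] open run; points: 100.712,27.379 122.063,44.518 141.528,60.850 159.107,76.376 174.802,91.095 188.611,105.007 200.534,118.113 210.572,130.412 218.725,141.904

<svg xmlns="http://www.w3.org/2000/svg" width="286.867mm" height="186.229mm" viewBox="0 0 286.867 186.229">
  <polyline points="154.251,55.798 153.957,62.952 149.529,75.288 142.661,91.067 135.048,108.554 128.384,126.009 124.364,141.697 124.682,153.878 131.034,160.816" fill="none" stroke="#ff00ff"/>
  <polygon points="80.027,129.981 228.957,138.451 204.550,56.669 94.421,7.387 10.961,48.851" fill="none" stroke="#ff00ff"/>
  <polyline points="100.712,27.379 122.063,44.518 141.528,60.850 159.107,76.376 174.802,91.095 188.611,105.007 200.534,118.113 210.572,130.412 218.725,141.904" fill="none" stroke="#ff00ff"/>
</svg>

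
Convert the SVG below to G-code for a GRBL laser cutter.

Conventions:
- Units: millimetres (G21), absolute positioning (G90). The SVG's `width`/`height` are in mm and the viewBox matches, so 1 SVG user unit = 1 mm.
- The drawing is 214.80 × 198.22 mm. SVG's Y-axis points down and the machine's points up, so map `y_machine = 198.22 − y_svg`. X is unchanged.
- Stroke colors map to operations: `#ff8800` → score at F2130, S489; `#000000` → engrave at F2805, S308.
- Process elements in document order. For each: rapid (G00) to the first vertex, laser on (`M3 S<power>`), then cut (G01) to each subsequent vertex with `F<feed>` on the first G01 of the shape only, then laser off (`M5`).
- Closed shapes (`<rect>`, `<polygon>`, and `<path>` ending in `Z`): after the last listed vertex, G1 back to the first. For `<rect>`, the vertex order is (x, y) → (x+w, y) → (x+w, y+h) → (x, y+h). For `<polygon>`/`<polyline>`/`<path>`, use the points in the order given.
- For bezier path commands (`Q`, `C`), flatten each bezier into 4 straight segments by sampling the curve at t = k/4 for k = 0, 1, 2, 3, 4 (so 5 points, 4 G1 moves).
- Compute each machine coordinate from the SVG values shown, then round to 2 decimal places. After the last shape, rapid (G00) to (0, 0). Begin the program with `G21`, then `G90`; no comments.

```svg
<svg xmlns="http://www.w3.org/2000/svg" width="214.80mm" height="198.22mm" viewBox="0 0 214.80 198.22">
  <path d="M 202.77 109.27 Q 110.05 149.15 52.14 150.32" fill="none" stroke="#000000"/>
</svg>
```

viewBox `0 0 214.80 198.22` with mm width/height → 1 unit = 1 mm. Flip: y_m = 198.22 − y_svg.

**Shape 1** — `<path>` quadratic bezier, stroke `#000000` → engrave (S308, F2805). Control points (SVG): P0=(202.77,109.27), P1=(110.05,149.15), P2=(52.14,150.32); sampled at t=k/4. Machine vertices: (202.77,88.95) → (158.59,71.43) → (118.75,58.75) → (83.27,50.90) → (52.14,47.90). Open path.

G21
G90
G00 X202.77 Y88.95
M3 S308
G01 X158.59 Y71.43 F2805
G01 X118.75 Y58.75
G01 X83.27 Y50.90
G01 X52.14 Y47.90
M5
G00 X0.00 Y0.00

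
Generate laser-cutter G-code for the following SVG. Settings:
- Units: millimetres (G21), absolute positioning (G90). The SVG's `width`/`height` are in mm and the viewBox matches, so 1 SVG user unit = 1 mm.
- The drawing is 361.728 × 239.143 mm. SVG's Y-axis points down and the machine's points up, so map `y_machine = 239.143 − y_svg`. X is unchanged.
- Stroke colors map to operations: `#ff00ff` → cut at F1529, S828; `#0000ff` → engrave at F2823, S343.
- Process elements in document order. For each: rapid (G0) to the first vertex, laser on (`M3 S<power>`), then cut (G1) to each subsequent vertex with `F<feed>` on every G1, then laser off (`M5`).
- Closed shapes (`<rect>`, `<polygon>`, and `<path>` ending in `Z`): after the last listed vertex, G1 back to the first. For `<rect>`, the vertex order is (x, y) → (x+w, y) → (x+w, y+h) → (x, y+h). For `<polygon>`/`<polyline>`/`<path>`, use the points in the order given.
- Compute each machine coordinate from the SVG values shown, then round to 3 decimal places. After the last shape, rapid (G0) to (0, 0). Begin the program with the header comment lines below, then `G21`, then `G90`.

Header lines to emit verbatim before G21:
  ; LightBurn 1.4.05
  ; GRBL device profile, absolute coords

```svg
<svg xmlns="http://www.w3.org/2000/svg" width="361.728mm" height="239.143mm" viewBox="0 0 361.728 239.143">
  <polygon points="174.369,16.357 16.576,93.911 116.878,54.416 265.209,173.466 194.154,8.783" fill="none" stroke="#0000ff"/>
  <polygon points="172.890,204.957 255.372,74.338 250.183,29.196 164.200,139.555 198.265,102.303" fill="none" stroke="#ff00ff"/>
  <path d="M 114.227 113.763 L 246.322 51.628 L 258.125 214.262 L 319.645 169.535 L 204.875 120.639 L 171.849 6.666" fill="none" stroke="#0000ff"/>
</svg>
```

Since the viewBox matches the mm dimensions, user units are millimetres directly. The only transform is the Y-flip y_m = 239.143 − y_svg.

Shape 1 is a closed polygon drawn with `<polygon>`. Its stroke #0000ff means engrave at S343, F2823. After flipping Y the toolpath is (174.369,222.786) → (16.576,145.232) → (116.878,184.727) → (265.209,65.677) → (194.154,230.360) → (174.369,222.786), returning to the start.

Shape 2 is a closed polygon drawn with `<polygon>`. Its stroke #ff00ff means cut at S828, F1529. After flipping Y the toolpath is (172.890,34.186) → (255.372,164.805) → (250.183,209.947) → (164.200,99.588) → (198.265,136.840) → (172.890,34.186), returning to the start.

Shape 3 is a open polyline drawn with `<path>`. Its stroke #0000ff means engrave at S343, F2823. After flipping Y the toolpath is (114.227,125.380) → (246.322,187.515) → (258.125,24.881) → (319.645,69.608) → (204.875,118.504) → (171.849,232.477).

; LightBurn 1.4.05
; GRBL device profile, absolute coords
G21
G90
G0 X174.369 Y222.786
M3 S343
G1 X16.576 Y145.232 F2823
G1 X116.878 Y184.727 F2823
G1 X265.209 Y65.677 F2823
G1 X194.154 Y230.360 F2823
G1 X174.369 Y222.786 F2823
M5
G0 X172.890 Y34.186
M3 S828
G1 X255.372 Y164.805 F1529
G1 X250.183 Y209.947 F1529
G1 X164.200 Y99.588 F1529
G1 X198.265 Y136.840 F1529
G1 X172.890 Y34.186 F1529
M5
G0 X114.227 Y125.380
M3 S343
G1 X246.322 Y187.515 F2823
G1 X258.125 Y24.881 F2823
G1 X319.645 Y69.608 F2823
G1 X204.875 Y118.504 F2823
G1 X171.849 Y232.477 F2823
M5
G0 X0.000 Y0.000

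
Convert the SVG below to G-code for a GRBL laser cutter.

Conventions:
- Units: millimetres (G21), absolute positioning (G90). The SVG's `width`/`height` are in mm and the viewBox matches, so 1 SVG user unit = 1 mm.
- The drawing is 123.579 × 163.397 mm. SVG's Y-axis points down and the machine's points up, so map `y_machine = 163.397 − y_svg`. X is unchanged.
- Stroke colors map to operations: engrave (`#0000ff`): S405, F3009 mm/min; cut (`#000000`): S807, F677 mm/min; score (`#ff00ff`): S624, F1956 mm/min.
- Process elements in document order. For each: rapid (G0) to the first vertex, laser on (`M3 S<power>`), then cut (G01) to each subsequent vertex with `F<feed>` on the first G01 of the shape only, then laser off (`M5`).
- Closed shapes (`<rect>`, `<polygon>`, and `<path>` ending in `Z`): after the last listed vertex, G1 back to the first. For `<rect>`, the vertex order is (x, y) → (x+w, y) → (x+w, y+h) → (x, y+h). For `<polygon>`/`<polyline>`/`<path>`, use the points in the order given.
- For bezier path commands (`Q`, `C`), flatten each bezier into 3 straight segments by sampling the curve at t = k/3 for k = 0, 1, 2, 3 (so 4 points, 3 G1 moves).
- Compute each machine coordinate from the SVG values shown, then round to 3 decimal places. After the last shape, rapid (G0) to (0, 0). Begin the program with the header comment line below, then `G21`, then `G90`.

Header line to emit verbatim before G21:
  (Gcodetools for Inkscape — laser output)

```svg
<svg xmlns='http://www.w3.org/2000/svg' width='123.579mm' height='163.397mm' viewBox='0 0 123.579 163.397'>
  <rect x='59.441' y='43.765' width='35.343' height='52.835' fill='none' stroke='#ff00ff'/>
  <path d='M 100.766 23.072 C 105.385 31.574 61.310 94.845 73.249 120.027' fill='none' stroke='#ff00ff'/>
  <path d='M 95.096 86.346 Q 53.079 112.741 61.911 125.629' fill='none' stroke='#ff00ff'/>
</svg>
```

viewBox `0 0 123.579 163.397` with mm width/height → 1 unit = 1 mm. Flip: y_m = 163.397 − y_svg.

**Shape 1** — `<rect>` rectangle, stroke `#ff00ff` → score (S624, F1956). Machine vertices: (59.441,119.632) → (94.784,119.632) → (94.784,66.797) → (59.441,66.797) → (59.441,119.632). Closed: final G1 returns to the first vertex.

**Shape 2** — `<path>` cubic bezier, stroke `#ff00ff` → score (S624, F1956). Control points (SVG): P0=(100.766,23.072), P1=(105.385,31.574), P2=(61.310,94.845), P3=(73.249,120.027); sampled at t=k/3. Machine vertices: (100.766,140.325) → (93.032,117.006) → (76.103,77.809) → (73.249,43.370). Open path.

**Shape 3** — `<path>` quadratic bezier, stroke `#ff00ff` → score (S624, F1956). Control points (SVG): P0=(95.096,86.346), P1=(53.079,112.741), P2=(61.911,125.629); sampled at t=k/3. Machine vertices: (95.096,77.051) → (72.735,60.955) → (61.673,47.861) → (61.911,37.768). Open path.

(Gcodetools for Inkscape — laser output)
G21
G90
G0 X59.441 Y119.632
M3 S624
G01 X94.784 Y119.632 F1956
G01 X94.784 Y66.797
G01 X59.441 Y66.797
G01 X59.441 Y119.632
M5
G0 X100.766 Y140.325
M3 S624
G01 X93.032 Y117.006 F1956
G01 X76.103 Y77.809
G01 X73.249 Y43.370
M5
G0 X95.096 Y77.051
M3 S624
G01 X72.735 Y60.955 F1956
G01 X61.673 Y47.861
G01 X61.911 Y37.768
M5
G0 X0.000 Y0.000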